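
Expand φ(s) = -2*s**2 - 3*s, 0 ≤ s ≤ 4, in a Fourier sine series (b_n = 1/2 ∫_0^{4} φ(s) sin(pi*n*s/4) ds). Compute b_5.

b_5 = 1/2 ∫_0^{4} (-2*s**2 - 3*s) sin(5*pi*s/4) ds.
Integrating by parts twice (tabular method), an antiderivative of (-2*s**2 - 3*s) sin(5*pi*s/4) is 8*s**2*cos(5*pi*s/4)/(5*pi) - 64*s*sin(5*pi*s/4)/(25*pi**2) + 12*s*cos(5*pi*s/4)/(5*pi) - 48*sin(5*pi*s/4)/(25*pi**2) - 256*cos(5*pi*s/4)/(125*pi**3); evaluating from 0 to 4: ∫_{0}^{4} (-2*s**2 - 3*s) sin(5*pi*s/4) ds = (16*(16 - 275*pi**2)/(125*pi**3)) - (-256/(125*pi**3)) = 16*(32 - 275*pi**2)/(125*pi**3).
Hence b_5 = (1/2)·(16*(32 - 275*pi**2)/(125*pi**3)) = 8*(32 - 275*pi**2)/(125*pi**3).

8*(32 - 275*pi**2)/(125*pi**3)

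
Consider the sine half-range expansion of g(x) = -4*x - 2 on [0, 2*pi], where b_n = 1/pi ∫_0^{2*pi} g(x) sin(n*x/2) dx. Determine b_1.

b_1 = 1/pi ∫_0^{2*pi} (-4*x - 2) sin(x/2) dx.
Integrating by parts (boundary term plus one more integral), an antiderivative of (-4*x - 2) sin(x/2) is 8*x*cos(x/2) - 16*sin(x/2) + 4*cos(x/2); evaluating from 0 to 2*pi: ∫_{0}^{2*pi} (-4*x - 2) sin(x/2) dx = (-16*pi - 4) - (4) = -16*pi - 8.
Hence b_1 = (1/pi)·(-16*pi - 8) = -16 - 8/pi.

-16 - 8/pi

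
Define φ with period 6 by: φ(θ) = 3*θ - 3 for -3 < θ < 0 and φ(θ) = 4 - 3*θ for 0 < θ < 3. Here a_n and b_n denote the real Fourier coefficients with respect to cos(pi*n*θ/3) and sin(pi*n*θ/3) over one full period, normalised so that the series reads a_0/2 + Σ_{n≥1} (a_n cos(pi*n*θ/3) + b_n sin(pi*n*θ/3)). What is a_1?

a_1 = 1/3 ∫_{-3}^{3} φ(θ) cos(pi*θ/3) dθ.
Split the integral at the breakpoints.
Integrating by parts (boundary term plus one more integral), an antiderivative of (3*θ - 3) cos(pi*θ/3) is 9*θ*sin(pi*θ/3)/pi - 9*sin(pi*θ/3)/pi + 27*cos(pi*θ/3)/pi**2; evaluating from -3 to 0: ∫_{-3}^{0} (3*θ - 3) cos(pi*θ/3) dθ = (27/pi**2) - (-27/pi**2) = 54/pi**2.
Integrating by parts (boundary term plus one more integral), an antiderivative of (4 - 3*θ) cos(pi*θ/3) is -9*θ*sin(pi*θ/3)/pi + 12*sin(pi*θ/3)/pi - 27*cos(pi*θ/3)/pi**2; evaluating from 0 to 3: ∫_{0}^{3} (4 - 3*θ) cos(pi*θ/3) dθ = (27/pi**2) - (-27/pi**2) = 54/pi**2.
Summing the pieces and multiplying by (1/3) gives a_1 = 36/pi**2.

36/pi**2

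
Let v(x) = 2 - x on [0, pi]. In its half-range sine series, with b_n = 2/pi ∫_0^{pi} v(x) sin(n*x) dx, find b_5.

2*(4 - pi)/(5*pi)

b_5 = 2/pi ∫_0^{pi} (2 - x) sin(5*x) dx.
Integrating by parts (boundary term plus one more integral), an antiderivative of (2 - x) sin(5*x) is x*cos(5*x)/5 - sin(5*x)/25 - 2*cos(5*x)/5; evaluating from 0 to pi: ∫_{0}^{pi} (2 - x) sin(5*x) dx = (2/5 - pi/5) - (-2/5) = 4/5 - pi/5.
Hence b_5 = (2/pi)·(4/5 - pi/5) = 2*(4 - pi)/(5*pi).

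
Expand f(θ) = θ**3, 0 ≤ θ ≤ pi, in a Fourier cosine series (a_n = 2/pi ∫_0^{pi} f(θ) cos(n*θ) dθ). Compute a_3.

a_3 = 2/pi ∫_0^{pi} (θ**3) cos(3*θ) dθ.
Integrating by parts three times (tabular method), an antiderivative of (θ**3) cos(3*θ) is θ**3*sin(3*θ)/3 + θ**2*cos(3*θ)/3 - 2*θ*sin(3*θ)/9 - 2*cos(3*θ)/27; evaluating from 0 to pi: ∫_{0}^{pi} (θ**3) cos(3*θ) dθ = (2/27 - pi**2/3) - (-2/27) = 4/27 - pi**2/3.
Hence a_3 = (2/pi)·(4/27 - pi**2/3) = 2*(4 - 9*pi**2)/(27*pi).

2*(4 - 9*pi**2)/(27*pi)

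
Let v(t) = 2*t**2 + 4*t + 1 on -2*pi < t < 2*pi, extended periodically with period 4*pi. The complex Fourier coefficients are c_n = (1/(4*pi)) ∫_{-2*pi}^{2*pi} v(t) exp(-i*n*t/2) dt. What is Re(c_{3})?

Since v is real-valued, Re(c_{3}) = (1/(4*pi)) ∫_{-2*pi}^{2*pi} v(t) cos(3*t/2) dt = a_{3}/2.
Integrating by parts twice (tabular method), an antiderivative of (2*t**2 + 4*t + 1) cos(3*t/2) is 4*t**2*sin(3*t/2)/3 + 8*t*sin(3*t/2)/3 + 16*t*cos(3*t/2)/9 - 14*sin(3*t/2)/27 + 16*cos(3*t/2)/9; evaluating from -2*pi to 2*pi: ∫_{-2*pi}^{2*pi} (2*t**2 + 4*t + 1) cos(3*t/2) dt = (-32*pi/9 - 16/9) - (-16/9 + 32*pi/9) = -64*pi/9.
Hence Re(c_{3}) = (1/(4*pi))·(-64*pi/9) = -16/9.

-16/9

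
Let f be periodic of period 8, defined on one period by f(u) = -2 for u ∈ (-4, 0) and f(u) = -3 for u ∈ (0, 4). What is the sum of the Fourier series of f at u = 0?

-5/2

At u = 0 the one-sided limits are f(0^-) = -2 and f(0^+) = -3.
By Dirichlet's theorem the series converges to their average, [(-2) + (-3)]/2 = -5/2.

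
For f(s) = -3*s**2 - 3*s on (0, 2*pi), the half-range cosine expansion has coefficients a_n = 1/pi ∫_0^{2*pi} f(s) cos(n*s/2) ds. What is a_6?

a_6 = 1/pi ∫_0^{2*pi} (-3*s**2 - 3*s) cos(3*s) ds.
Integrating by parts twice (tabular method), an antiderivative of (-3*s**2 - 3*s) cos(3*s) is -s**2*sin(3*s) - s*sin(3*s) - 2*s*cos(3*s)/3 + 2*sin(3*s)/9 - cos(3*s)/3; evaluating from 0 to 2*pi: ∫_{0}^{2*pi} (-3*s**2 - 3*s) cos(3*s) ds = (-4*pi/3 - 1/3) - (-1/3) = -4*pi/3.
Hence a_6 = (1/pi)·(-4*pi/3) = -4/3.

-4/3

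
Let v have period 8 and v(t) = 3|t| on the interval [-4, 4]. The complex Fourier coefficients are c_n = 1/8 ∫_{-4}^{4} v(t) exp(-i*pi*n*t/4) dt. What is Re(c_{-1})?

-24/pi**2

Since v is real-valued, Re(c_{-1}) = 1/8 ∫_{-4}^{4} v(t) cos(-pi*t/4) dt = a_{1}/2.
v is even and cos(-pi*t/4) is even, so the integrand is even: ∫_{-4}^{4} v(t) cos(-pi*t/4) dt = 2∫_0^{4} v(t) cos(-pi*t/4) dt.
Integrating by parts (boundary term plus one more integral), an antiderivative of (3*t) cos(-pi*t/4) is 12*t*sin(pi*t/4)/pi + 48*cos(pi*t/4)/pi**2; evaluating from 0 to 4: ∫_{0}^{4} (3*t) cos(-pi*t/4) dt = (-48/pi**2) - (48/pi**2) = -96/pi**2.
So ∫_{-4}^{4} v(t) cos(-pi*t/4) dt = -192/pi**2.
Hence Re(c_{-1}) = (1/8)·(-192/pi**2) = -24/pi**2.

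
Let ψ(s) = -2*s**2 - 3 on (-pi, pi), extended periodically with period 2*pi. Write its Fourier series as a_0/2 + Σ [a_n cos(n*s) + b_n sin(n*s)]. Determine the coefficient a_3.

8/9

a_3 = 1/pi ∫_{-pi}^{pi} ψ(s) cos(3*s) ds.
ψ is even and cos(3*s) is even, so the integrand is even and a_3 = 2/pi ∫_0^{pi} ψ(s) cos(3*s) ds.
Integrating by parts twice (tabular method), an antiderivative of (-2*s**2 - 3) cos(3*s) is -2*s**2*sin(3*s)/3 - 4*s*cos(3*s)/9 - 23*sin(3*s)/27; evaluating from 0 to pi: ∫_{0}^{pi} (-2*s**2 - 3) cos(3*s) ds = (4*pi/9) - (0) = 4*pi/9.
Hence a_3 = (2/pi)·(4*pi/9) = 8/9.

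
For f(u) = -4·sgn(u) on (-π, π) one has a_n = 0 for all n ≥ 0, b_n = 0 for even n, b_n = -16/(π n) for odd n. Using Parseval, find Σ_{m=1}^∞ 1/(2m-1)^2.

Parseval: Σ b_n^2 = (1/π) ∫_{-π}^{π} f(u)^2 du = 32.
Only odd n contribute, with b_n^2 = 256/(π^2 n^2), so Σ_{m≥1} 1/(2m-1)^2 = π^2·(32)/256 = pi**2/8.

pi**2/8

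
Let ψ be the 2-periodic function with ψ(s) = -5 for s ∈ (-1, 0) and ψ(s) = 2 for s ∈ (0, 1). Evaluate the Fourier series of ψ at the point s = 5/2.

2

s = 5/2 differs from s = 1/2 by 1 full period(s), and the series is 2-periodic.
ψ is continuous at s = 1/2 with value 2, so the series converges to 2 there.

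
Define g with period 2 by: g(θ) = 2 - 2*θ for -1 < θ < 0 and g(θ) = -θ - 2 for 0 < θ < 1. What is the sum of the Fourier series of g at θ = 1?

At θ = 1 the one-sided limits are g(1^-) = -3 and g(1^+) = 4.
By Dirichlet's theorem the series converges to their average, [(-3) + (4)]/2 = 1/2.

1/2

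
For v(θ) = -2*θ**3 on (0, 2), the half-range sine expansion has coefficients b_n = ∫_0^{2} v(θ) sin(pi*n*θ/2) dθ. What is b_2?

b_2 = ∫_0^{2} (-2*θ**3) sin(pi*θ) dθ.
Integrating by parts three times (tabular method), an antiderivative of (-2*θ**3) sin(pi*θ) is 2*θ**3*cos(pi*θ)/pi - 6*θ**2*sin(pi*θ)/pi**2 - 12*θ*cos(pi*θ)/pi**3 + 12*sin(pi*θ)/pi**4; evaluating from 0 to 2: ∫_{0}^{2} (-2*θ**3) sin(pi*θ) dθ = (-24/pi**3 + 16/pi) - (0) = -24/pi**3 + 16/pi.
Hence b_2 = -24/pi**3 + 16/pi.

-24/pi**3 + 16/pi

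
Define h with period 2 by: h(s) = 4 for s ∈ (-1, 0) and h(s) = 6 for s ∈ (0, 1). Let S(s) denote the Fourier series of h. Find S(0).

5

At s = 0 the one-sided limits are h(0^-) = 4 and h(0^+) = 6.
By Dirichlet's theorem the series converges to their average, [(4) + (6)]/2 = 5.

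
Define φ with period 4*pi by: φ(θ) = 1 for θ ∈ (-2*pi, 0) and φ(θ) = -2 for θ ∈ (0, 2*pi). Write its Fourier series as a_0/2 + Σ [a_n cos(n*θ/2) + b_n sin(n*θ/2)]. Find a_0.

a_0 = (1/(2*pi)) ∫_{-2*pi}^{2*pi} φ(θ) dθ = (1/(2*pi)) · (-2*pi) = -1.

-1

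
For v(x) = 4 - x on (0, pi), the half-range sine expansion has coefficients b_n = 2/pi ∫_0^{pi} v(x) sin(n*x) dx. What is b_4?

1/2

b_4 = 2/pi ∫_0^{pi} (4 - x) sin(4*x) dx.
Integrating by parts (boundary term plus one more integral), an antiderivative of (4 - x) sin(4*x) is x*cos(4*x)/4 - sin(4*x)/16 - cos(4*x); evaluating from 0 to pi: ∫_{0}^{pi} (4 - x) sin(4*x) dx = (-1 + pi/4) - (-1) = pi/4.
Hence b_4 = (2/pi)·(pi/4) = 1/2.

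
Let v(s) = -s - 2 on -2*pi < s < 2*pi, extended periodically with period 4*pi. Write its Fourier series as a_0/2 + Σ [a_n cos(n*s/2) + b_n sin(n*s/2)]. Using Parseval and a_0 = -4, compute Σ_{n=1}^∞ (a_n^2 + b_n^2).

8*pi**2/3

Parseval: a_0^2/2 + Σ_{n≥1} (a_n^2+b_n^2) = (1/(2*pi)) ∫_{-2*pi}^{2*pi} v(s)^2 ds = 8 + 8*pi**2/3.
Subtract a_0^2/2 = 8: Σ (a_n^2+b_n^2) = 8*pi**2/3.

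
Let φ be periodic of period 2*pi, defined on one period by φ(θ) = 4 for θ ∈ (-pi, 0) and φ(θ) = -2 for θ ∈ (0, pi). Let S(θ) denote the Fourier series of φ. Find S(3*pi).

θ = 3*pi differs from θ = pi by 1 full period(s), and the series is 2*pi-periodic.
At θ = pi the one-sided limits are φ(pi^-) = -2 and φ(pi^+) = 4.
By Dirichlet's theorem the series converges to their average, [(-2) + (4)]/2 = 1.

1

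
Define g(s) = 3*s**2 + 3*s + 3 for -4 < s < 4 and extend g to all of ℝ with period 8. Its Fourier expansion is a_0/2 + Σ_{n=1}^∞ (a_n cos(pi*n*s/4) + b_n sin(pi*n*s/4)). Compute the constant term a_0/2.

a_0 = 1/4 ∫_{-4}^{4} g(s) ds = 1/4 · (152) = 38.
So the constant term a_0/2 = 19.

19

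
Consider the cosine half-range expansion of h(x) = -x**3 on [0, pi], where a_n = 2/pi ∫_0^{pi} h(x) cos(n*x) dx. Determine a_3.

2*(-4 + 9*pi**2)/(27*pi)

a_3 = 2/pi ∫_0^{pi} (-x**3) cos(3*x) dx.
Integrating by parts three times (tabular method), an antiderivative of (-x**3) cos(3*x) is -x**3*sin(3*x)/3 - x**2*cos(3*x)/3 + 2*x*sin(3*x)/9 + 2*cos(3*x)/27; evaluating from 0 to pi: ∫_{0}^{pi} (-x**3) cos(3*x) dx = (-2/27 + pi**2/3) - (2/27) = -4/27 + pi**2/3.
Hence a_3 = (2/pi)·(-4/27 + pi**2/3) = 2*(-4 + 9*pi**2)/(27*pi).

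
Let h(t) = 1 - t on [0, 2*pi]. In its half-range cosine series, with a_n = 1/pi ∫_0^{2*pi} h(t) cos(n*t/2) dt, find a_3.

8/(9*pi)

a_3 = 1/pi ∫_0^{2*pi} (1 - t) cos(3*t/2) dt.
Integrating by parts (boundary term plus one more integral), an antiderivative of (1 - t) cos(3*t/2) is -2*t*sin(3*t/2)/3 + 2*sin(3*t/2)/3 - 4*cos(3*t/2)/9; evaluating from 0 to 2*pi: ∫_{0}^{2*pi} (1 - t) cos(3*t/2) dt = (4/9) - (-4/9) = 8/9.
Hence a_3 = (1/pi)·(8/9) = 8/(9*pi).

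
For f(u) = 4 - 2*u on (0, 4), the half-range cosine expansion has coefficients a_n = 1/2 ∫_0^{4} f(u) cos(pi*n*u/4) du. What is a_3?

a_3 = 1/2 ∫_0^{4} (4 - 2*u) cos(3*pi*u/4) du.
Integrating by parts (boundary term plus one more integral), an antiderivative of (4 - 2*u) cos(3*pi*u/4) is -8*u*sin(3*pi*u/4)/(3*pi) + 16*sin(3*pi*u/4)/(3*pi) - 32*cos(3*pi*u/4)/(9*pi**2); evaluating from 0 to 4: ∫_{0}^{4} (4 - 2*u) cos(3*pi*u/4) du = (32/(9*pi**2)) - (-32/(9*pi**2)) = 64/(9*pi**2).
Hence a_3 = (1/2)·(64/(9*pi**2)) = 32/(9*pi**2).

32/(9*pi**2)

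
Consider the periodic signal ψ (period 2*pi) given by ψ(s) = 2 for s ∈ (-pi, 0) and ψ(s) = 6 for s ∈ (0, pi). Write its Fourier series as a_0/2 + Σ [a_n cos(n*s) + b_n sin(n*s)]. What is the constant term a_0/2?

4

a_0 = 1/pi ∫_{-pi}^{pi} ψ(s) ds = 1/pi · (8*pi) = 8.
So the constant term a_0/2 = 4.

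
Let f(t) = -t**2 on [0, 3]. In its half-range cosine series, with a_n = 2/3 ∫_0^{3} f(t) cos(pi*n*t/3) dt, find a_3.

4/pi**2

a_3 = 2/3 ∫_0^{3} (-t**2) cos(pi*t) dt.
Integrating by parts twice (tabular method), an antiderivative of (-t**2) cos(pi*t) is -t**2*sin(pi*t)/pi - 2*t*cos(pi*t)/pi**2 + 2*sin(pi*t)/pi**3; evaluating from 0 to 3: ∫_{0}^{3} (-t**2) cos(pi*t) dt = (6/pi**2) - (0) = 6/pi**2.
Hence a_3 = (2/3)·(6/pi**2) = 4/pi**2.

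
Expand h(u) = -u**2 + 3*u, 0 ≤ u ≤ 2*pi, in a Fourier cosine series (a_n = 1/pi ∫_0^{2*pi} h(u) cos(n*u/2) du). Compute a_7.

a_7 = 1/pi ∫_0^{2*pi} (-u**2 + 3*u) cos(7*u/2) du.
Integrating by parts twice (tabular method), an antiderivative of (-u**2 + 3*u) cos(7*u/2) is -2*u**2*sin(7*u/2)/7 + 6*u*sin(7*u/2)/7 - 8*u*cos(7*u/2)/49 + 16*sin(7*u/2)/343 + 12*cos(7*u/2)/49; evaluating from 0 to 2*pi: ∫_{0}^{2*pi} (-u**2 + 3*u) cos(7*u/2) du = (-12/49 + 16*pi/49) - (12/49) = -24/49 + 16*pi/49.
Hence a_7 = (1/pi)·(-24/49 + 16*pi/49) = 8*(-3 + 2*pi)/(49*pi).

8*(-3 + 2*pi)/(49*pi)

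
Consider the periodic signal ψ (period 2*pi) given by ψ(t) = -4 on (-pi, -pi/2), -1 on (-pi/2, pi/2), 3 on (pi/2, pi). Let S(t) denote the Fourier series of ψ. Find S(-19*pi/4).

-4

t = -19*pi/4 differs from t = -3*pi/4 by -2 full period(s), and the series is 2*pi-periodic.
ψ is continuous at t = -3*pi/4 with value -4, so the series converges to -4 there.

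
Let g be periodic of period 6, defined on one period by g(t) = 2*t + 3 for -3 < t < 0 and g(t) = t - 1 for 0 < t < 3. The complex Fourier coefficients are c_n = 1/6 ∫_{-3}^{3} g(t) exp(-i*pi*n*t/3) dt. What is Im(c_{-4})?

Since g is real-valued, Im(c_{-4}) = -1/6 ∫_{-3}^{3} g(t) sin(-4*pi*t/3) dt = b_{4}/2.
Split the integral at the breakpoints.
Integrating by parts (boundary term plus one more integral), an antiderivative of (2*t + 3) sin(-4*pi*t/3) is 3*t*cos(4*pi*t/3)/(2*pi) - 9*sin(4*pi*t/3)/(8*pi**2) + 9*cos(4*pi*t/3)/(4*pi); evaluating from -3 to 0: ∫_{-3}^{0} (2*t + 3) sin(-4*pi*t/3) dt = (9/(4*pi)) - (-9/(4*pi)) = 9/(2*pi).
Integrating by parts (boundary term plus one more integral), an antiderivative of (t - 1) sin(-4*pi*t/3) is 3*t*cos(4*pi*t/3)/(4*pi) - 9*sin(4*pi*t/3)/(16*pi**2) - 3*cos(4*pi*t/3)/(4*pi); evaluating from 0 to 3: ∫_{0}^{3} (t - 1) sin(-4*pi*t/3) dt = (3/(2*pi)) - (-3/(4*pi)) = 9/(4*pi).
So ∫_{-3}^{3} g(t) sin(-4*pi*t/3) dt = 27/(4*pi).
Hence Im(c_{-4}) = (-1/6)·(27/(4*pi)) = -9/(8*pi).

-9/(8*pi)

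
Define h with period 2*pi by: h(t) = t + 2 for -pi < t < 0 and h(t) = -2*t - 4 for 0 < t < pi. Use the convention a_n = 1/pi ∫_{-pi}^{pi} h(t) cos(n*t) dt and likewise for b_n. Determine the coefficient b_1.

b_1 = 1/pi ∫_{-pi}^{pi} h(t) sin(t) dt.
Split the integral at the breakpoints.
Integrating by parts (boundary term plus one more integral), an antiderivative of (t + 2) sin(t) is -t*cos(t) + sin(t) - 2*cos(t); evaluating from -pi to 0: ∫_{-pi}^{0} (t + 2) sin(t) dt = (-2) - (2 - pi) = -4 + pi.
Integrating by parts (boundary term plus one more integral), an antiderivative of (-2*t - 4) sin(t) is 2*t*cos(t) - 2*sin(t) + 4*cos(t); evaluating from 0 to pi: ∫_{0}^{pi} (-2*t - 4) sin(t) dt = (-2*pi - 4) - (4) = -8 - 2*pi.
Summing the pieces and multiplying by (1/pi) gives b_1 = (-12 - pi)/pi.

(-12 - pi)/pi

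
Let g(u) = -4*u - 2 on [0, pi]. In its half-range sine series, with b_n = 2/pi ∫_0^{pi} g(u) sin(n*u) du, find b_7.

b_7 = 2/pi ∫_0^{pi} (-4*u - 2) sin(7*u) du.
Integrating by parts (boundary term plus one more integral), an antiderivative of (-4*u - 2) sin(7*u) is 4*u*cos(7*u)/7 - 4*sin(7*u)/49 + 2*cos(7*u)/7; evaluating from 0 to pi: ∫_{0}^{pi} (-4*u - 2) sin(7*u) du = (-4*pi/7 - 2/7) - (2/7) = -4*pi/7 - 4/7.
Hence b_7 = (2/pi)·(-4*pi/7 - 4/7) = 8*(-pi - 1)/(7*pi).

8*(-pi - 1)/(7*pi)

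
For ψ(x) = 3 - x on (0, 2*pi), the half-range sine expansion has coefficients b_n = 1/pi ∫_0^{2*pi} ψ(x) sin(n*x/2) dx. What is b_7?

b_7 = 1/pi ∫_0^{2*pi} (3 - x) sin(7*x/2) dx.
Integrating by parts (boundary term plus one more integral), an antiderivative of (3 - x) sin(7*x/2) is 2*x*cos(7*x/2)/7 - 4*sin(7*x/2)/49 - 6*cos(7*x/2)/7; evaluating from 0 to 2*pi: ∫_{0}^{2*pi} (3 - x) sin(7*x/2) dx = (6/7 - 4*pi/7) - (-6/7) = 12/7 - 4*pi/7.
Hence b_7 = (1/pi)·(12/7 - 4*pi/7) = 4*(3 - pi)/(7*pi).

4*(3 - pi)/(7*pi)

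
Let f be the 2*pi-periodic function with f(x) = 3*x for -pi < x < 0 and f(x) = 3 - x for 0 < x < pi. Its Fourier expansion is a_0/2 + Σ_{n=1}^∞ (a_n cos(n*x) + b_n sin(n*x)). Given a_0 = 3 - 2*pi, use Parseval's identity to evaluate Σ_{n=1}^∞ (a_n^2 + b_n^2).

9/2 + 3*pi + 4*pi**2/3

Parseval: a_0^2/2 + Σ_{n≥1} (a_n^2+b_n^2) = 1/pi ∫_{-pi}^{pi} f(x)^2 dx = -3*pi + 9 + 10*pi**2/3.
Subtract a_0^2/2 = (3 - 2*pi)**2/2: Σ (a_n^2+b_n^2) = 9/2 + 3*pi + 4*pi**2/3.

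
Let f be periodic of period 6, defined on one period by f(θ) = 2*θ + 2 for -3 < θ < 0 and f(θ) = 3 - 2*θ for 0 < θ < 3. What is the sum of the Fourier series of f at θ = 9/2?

-1

θ = 9/2 differs from θ = -3/2 by 1 full period(s), and the series is 6-periodic.
f is continuous at θ = -3/2 with value -1, so the series converges to -1 there.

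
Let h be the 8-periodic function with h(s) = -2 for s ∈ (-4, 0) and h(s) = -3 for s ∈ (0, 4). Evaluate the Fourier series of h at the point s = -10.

-2

s = -10 differs from s = -2 by -1 full period(s), and the series is 8-periodic.
h is continuous at s = -2 with value -2, so the series converges to -2 there.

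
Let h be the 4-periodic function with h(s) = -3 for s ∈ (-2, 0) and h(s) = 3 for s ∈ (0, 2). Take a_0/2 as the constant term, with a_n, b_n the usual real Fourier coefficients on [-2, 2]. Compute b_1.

12/pi

b_1 = 1/2 ∫_{-2}^{2} h(s) sin(pi*s/2) ds.
h is odd and sin(pi*s/2) is odd, so the integrand is even and b_1 = ∫_0^{2} h(s) sin(pi*s/2) ds.
Directly, an antiderivative of (3) sin(pi*s/2) is -6*cos(pi*s/2)/pi; evaluating from 0 to 2: ∫_{0}^{2} (3) sin(pi*s/2) ds = (6/pi) - (-6/pi) = 12/pi.
Hence b_1 = 12/pi.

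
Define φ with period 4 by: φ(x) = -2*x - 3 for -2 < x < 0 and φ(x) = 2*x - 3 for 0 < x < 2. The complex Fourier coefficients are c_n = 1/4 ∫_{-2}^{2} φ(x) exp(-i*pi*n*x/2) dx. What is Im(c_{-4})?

0

Since φ is real-valued, Im(c_{-4}) = -1/4 ∫_{-2}^{2} φ(x) sin(-2*pi*x) dx = b_{4}/2.
(φ is even, so the integrand is odd over a symmetric interval and the integral vanishes.)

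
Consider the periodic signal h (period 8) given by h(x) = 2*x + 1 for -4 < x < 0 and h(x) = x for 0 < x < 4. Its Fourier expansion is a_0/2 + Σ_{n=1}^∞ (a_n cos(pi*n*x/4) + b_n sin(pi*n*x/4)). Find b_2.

-6/pi

b_2 = 1/4 ∫_{-4}^{4} h(x) sin(pi*x/2) dx.
Split the integral at the breakpoints.
Integrating by parts (boundary term plus one more integral), an antiderivative of (2*x + 1) sin(pi*x/2) is -4*x*cos(pi*x/2)/pi + 8*sin(pi*x/2)/pi**2 - 2*cos(pi*x/2)/pi; evaluating from -4 to 0: ∫_{-4}^{0} (2*x + 1) sin(pi*x/2) dx = (-2/pi) - (14/pi) = -16/pi.
Integrating by parts (boundary term plus one more integral), an antiderivative of (x) sin(pi*x/2) is -2*x*cos(pi*x/2)/pi + 4*sin(pi*x/2)/pi**2; evaluating from 0 to 4: ∫_{0}^{4} (x) sin(pi*x/2) dx = (-8/pi) - (0) = -8/pi.
Summing the pieces and multiplying by (1/4) gives b_2 = -6/pi.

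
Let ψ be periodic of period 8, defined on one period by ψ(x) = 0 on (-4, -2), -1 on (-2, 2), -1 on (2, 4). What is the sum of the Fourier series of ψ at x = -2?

-1/2

At x = -2 the one-sided limits are ψ(-2^-) = 0 and ψ(-2^+) = -1.
By Dirichlet's theorem the series converges to their average, [(0) + (-1)]/2 = -1/2.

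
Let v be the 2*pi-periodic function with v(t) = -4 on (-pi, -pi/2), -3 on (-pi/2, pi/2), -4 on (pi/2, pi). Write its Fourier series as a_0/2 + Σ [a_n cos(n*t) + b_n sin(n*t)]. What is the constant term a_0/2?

a_0 = 1/pi ∫_{-pi}^{pi} v(t) dt = 1/pi · (-7*pi) = -7.
So the constant term a_0/2 = -7/2.

-7/2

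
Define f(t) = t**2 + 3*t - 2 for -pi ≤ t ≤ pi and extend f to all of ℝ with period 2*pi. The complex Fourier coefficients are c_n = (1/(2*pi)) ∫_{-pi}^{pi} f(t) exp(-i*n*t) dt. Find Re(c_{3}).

-2/9

Since f is real-valued, Re(c_{3}) = (1/(2*pi)) ∫_{-pi}^{pi} f(t) cos(3*t) dt = a_{3}/2.
Integrating by parts twice (tabular method), an antiderivative of (t**2 + 3*t - 2) cos(3*t) is t**2*sin(3*t)/3 + t*sin(3*t) + 2*t*cos(3*t)/9 - 20*sin(3*t)/27 + cos(3*t)/3; evaluating from -pi to pi: ∫_{-pi}^{pi} (t**2 + 3*t - 2) cos(3*t) dt = (-2*pi/9 - 1/3) - (-1/3 + 2*pi/9) = -4*pi/9.
Hence Re(c_{3}) = (1/(2*pi))·(-4*pi/9) = -2/9.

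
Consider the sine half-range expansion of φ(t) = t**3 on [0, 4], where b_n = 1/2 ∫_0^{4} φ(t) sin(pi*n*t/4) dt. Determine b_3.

b_3 = 1/2 ∫_0^{4} (t**3) sin(3*pi*t/4) dt.
Integrating by parts three times (tabular method), an antiderivative of (t**3) sin(3*pi*t/4) is -4*t**3*cos(3*pi*t/4)/(3*pi) + 16*t**2*sin(3*pi*t/4)/(3*pi**2) + 128*t*cos(3*pi*t/4)/(9*pi**3) - 512*sin(3*pi*t/4)/(27*pi**4); evaluating from 0 to 4: ∫_{0}^{4} (t**3) sin(3*pi*t/4) dt = (256*(-2 + 3*pi**2)/(9*pi**3)) - (0) = 256*(-2 + 3*pi**2)/(9*pi**3).
Hence b_3 = (1/2)·(256*(-2 + 3*pi**2)/(9*pi**3)) = 128*(-2 + 3*pi**2)/(9*pi**3).

128*(-2 + 3*pi**2)/(9*pi**3)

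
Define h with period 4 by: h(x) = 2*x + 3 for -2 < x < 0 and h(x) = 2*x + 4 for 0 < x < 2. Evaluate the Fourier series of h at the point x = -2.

x = -2 differs from x = 2 by -1 full period(s), and the series is 4-periodic.
At x = 2 the one-sided limits are h(2^-) = 8 and h(2^+) = -1.
By Dirichlet's theorem the series converges to their average, [(8) + (-1)]/2 = 7/2.

7/2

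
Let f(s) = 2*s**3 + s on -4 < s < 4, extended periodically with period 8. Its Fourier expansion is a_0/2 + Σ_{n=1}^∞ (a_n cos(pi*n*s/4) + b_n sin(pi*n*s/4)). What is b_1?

-1536/pi**3 + 264/pi

b_1 = 1/4 ∫_{-4}^{4} f(s) sin(pi*s/4) ds.
f is odd and sin(pi*s/4) is odd, so the integrand is even and b_1 = 1/2 ∫_0^{4} f(s) sin(pi*s/4) ds.
Integrating by parts three times (tabular method), an antiderivative of (2*s**3 + s) sin(pi*s/4) is -8*s**3*cos(pi*s/4)/pi + 96*s**2*sin(pi*s/4)/pi**2 - 4*s*cos(pi*s/4)/pi + 768*s*cos(pi*s/4)/pi**3 - 3072*sin(pi*s/4)/pi**4 + 16*sin(pi*s/4)/pi**2; evaluating from 0 to 4: ∫_{0}^{4} (2*s**3 + s) sin(pi*s/4) ds = (-3072/pi**3 + 528/pi) - (0) = -3072/pi**3 + 528/pi.
Hence b_1 = (1/2)·(-3072/pi**3 + 528/pi) = -1536/pi**3 + 264/pi.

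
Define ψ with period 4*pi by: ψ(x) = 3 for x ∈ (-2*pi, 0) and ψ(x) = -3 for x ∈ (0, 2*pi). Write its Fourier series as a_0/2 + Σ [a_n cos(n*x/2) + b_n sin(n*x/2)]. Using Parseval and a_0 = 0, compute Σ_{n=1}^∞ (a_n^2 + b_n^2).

18

Parseval: a_0^2/2 + Σ_{n≥1} (a_n^2+b_n^2) = (1/(2*pi)) ∫_{-2*pi}^{2*pi} ψ(x)^2 dx = 18.
Subtract a_0^2/2 = 0: Σ (a_n^2+b_n^2) = 18.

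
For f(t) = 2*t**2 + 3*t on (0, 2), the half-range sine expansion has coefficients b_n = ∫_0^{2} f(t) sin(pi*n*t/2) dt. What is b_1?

b_1 = ∫_0^{2} (2*t**2 + 3*t) sin(pi*t/2) dt.
Integrating by parts twice (tabular method), an antiderivative of (2*t**2 + 3*t) sin(pi*t/2) is -4*t**2*cos(pi*t/2)/pi + 16*t*sin(pi*t/2)/pi**2 - 6*t*cos(pi*t/2)/pi + 12*sin(pi*t/2)/pi**2 + 32*cos(pi*t/2)/pi**3; evaluating from 0 to 2: ∫_{0}^{2} (2*t**2 + 3*t) sin(pi*t/2) dt = (-32/pi**3 + 28/pi) - (32/pi**3) = -64/pi**3 + 28/pi.
Hence b_1 = -64/pi**3 + 28/pi.

-64/pi**3 + 28/pi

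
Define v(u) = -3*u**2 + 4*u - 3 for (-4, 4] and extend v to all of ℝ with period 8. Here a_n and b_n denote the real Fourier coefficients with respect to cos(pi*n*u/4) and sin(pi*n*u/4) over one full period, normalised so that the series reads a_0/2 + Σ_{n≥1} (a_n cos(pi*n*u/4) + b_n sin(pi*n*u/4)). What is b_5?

32/(5*pi)

b_5 = 1/4 ∫_{-4}^{4} v(u) sin(5*pi*u/4) du.
Integrating by parts twice (tabular method), an antiderivative of (-3*u**2 + 4*u - 3) sin(5*pi*u/4) is 12*u**2*cos(5*pi*u/4)/(5*pi) - 96*u*sin(5*pi*u/4)/(25*pi**2) - 16*u*cos(5*pi*u/4)/(5*pi) + 64*sin(5*pi*u/4)/(25*pi**2) - 384*cos(5*pi*u/4)/(125*pi**3) + 12*cos(5*pi*u/4)/(5*pi); evaluating from -4 to 4: ∫_{-4}^{4} (-3*u**2 + 4*u - 3) sin(5*pi*u/4) du = (-28/pi + 384/(125*pi**3)) - (4*(96 - 1675*pi**2)/(125*pi**3)) = 128/(5*pi).
Hence b_5 = (1/4)·(128/(5*pi)) = 32/(5*pi).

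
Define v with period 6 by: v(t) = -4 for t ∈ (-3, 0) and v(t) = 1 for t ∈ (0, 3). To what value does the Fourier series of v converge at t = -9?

-3/2

t = -9 differs from t = -3 by -1 full period(s), and the series is 6-periodic.
At t = -3 the one-sided limits are v(-3^-) = 1 and v(-3^+) = -4.
By Dirichlet's theorem the series converges to their average, [(1) + (-4)]/2 = -3/2.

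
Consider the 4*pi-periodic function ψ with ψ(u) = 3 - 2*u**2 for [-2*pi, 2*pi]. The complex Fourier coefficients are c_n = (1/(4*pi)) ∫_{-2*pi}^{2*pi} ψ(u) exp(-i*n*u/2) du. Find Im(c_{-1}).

0

Since ψ is real-valued, Im(c_{-1}) = -(1/(4*pi)) ∫_{-2*pi}^{2*pi} ψ(u) sin(-u/2) du = b_{1}/2.
(ψ is even, so the integrand is odd over a symmetric interval and the integral vanishes.)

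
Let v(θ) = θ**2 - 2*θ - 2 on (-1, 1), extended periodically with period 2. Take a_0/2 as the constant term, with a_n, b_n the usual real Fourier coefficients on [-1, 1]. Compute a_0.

-10/3

a_0 = ∫_{-1}^{1} v(θ) dθ = -10/3.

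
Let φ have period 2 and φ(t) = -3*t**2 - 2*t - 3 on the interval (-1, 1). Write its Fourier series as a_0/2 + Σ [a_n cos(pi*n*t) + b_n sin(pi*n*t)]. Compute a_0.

-8

a_0 = ∫_{-1}^{1} φ(t) dt = -8.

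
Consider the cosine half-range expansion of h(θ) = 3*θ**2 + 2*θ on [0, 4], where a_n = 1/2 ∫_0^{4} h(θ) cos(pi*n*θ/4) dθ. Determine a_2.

a_2 = 1/2 ∫_0^{4} (3*θ**2 + 2*θ) cos(pi*θ/2) dθ.
Integrating by parts twice (tabular method), an antiderivative of (3*θ**2 + 2*θ) cos(pi*θ/2) is 6*θ**2*sin(pi*θ/2)/pi + 4*θ*sin(pi*θ/2)/pi + 24*θ*cos(pi*θ/2)/pi**2 - 48*sin(pi*θ/2)/pi**3 + 8*cos(pi*θ/2)/pi**2; evaluating from 0 to 4: ∫_{0}^{4} (3*θ**2 + 2*θ) cos(pi*θ/2) dθ = (104/pi**2) - (8/pi**2) = 96/pi**2.
Hence a_2 = (1/2)·(96/pi**2) = 48/pi**2.

48/pi**2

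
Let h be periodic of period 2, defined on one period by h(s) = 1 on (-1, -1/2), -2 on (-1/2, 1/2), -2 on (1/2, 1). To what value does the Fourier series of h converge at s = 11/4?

-2

s = 11/4 differs from s = 3/4 by 1 full period(s), and the series is 2-periodic.
h is continuous at s = 3/4 with value -2, so the series converges to -2 there.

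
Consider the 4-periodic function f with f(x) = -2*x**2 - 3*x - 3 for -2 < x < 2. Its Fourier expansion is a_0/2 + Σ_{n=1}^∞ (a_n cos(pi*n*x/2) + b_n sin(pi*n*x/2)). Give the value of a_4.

a_4 = 1/2 ∫_{-2}^{2} f(x) cos(2*pi*x) dx.
Integrating by parts twice (tabular method), an antiderivative of (-2*x**2 - 3*x - 3) cos(2*pi*x) is -x**2*sin(2*pi*x)/pi - 3*x*sin(2*pi*x)/(2*pi) - x*cos(2*pi*x)/pi**2 - 3*sin(2*pi*x)/(2*pi) + sin(2*pi*x)/(2*pi**3) - 3*cos(2*pi*x)/(4*pi**2); evaluating from -2 to 2: ∫_{-2}^{2} (-2*x**2 - 3*x - 3) cos(2*pi*x) dx = (-11/(4*pi**2)) - (5/(4*pi**2)) = -4/pi**2.
Hence a_4 = (1/2)·(-4/pi**2) = -2/pi**2.

-2/pi**2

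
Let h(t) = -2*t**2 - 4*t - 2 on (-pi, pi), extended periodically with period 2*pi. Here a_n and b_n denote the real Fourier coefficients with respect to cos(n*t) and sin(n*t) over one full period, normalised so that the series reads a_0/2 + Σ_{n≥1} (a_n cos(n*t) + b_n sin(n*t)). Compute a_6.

a_6 = 1/pi ∫_{-pi}^{pi} h(t) cos(6*t) dt.
Integrating by parts twice (tabular method), an antiderivative of (-2*t**2 - 4*t - 2) cos(6*t) is -t**2*sin(6*t)/3 - 2*t*sin(6*t)/3 - t*cos(6*t)/9 - 17*sin(6*t)/54 - cos(6*t)/9; evaluating from -pi to pi: ∫_{-pi}^{pi} (-2*t**2 - 4*t - 2) cos(6*t) dt = (-pi/9 - 1/9) - (-1/9 + pi/9) = -2*pi/9.
Hence a_6 = (1/pi)·(-2*pi/9) = -2/9.

-2/9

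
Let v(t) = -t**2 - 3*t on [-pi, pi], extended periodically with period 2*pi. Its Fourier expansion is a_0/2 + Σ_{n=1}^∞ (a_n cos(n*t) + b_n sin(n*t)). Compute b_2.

b_2 = 1/pi ∫_{-pi}^{pi} v(t) sin(2*t) dt.
Integrating by parts twice (tabular method), an antiderivative of (-t**2 - 3*t) sin(2*t) is t**2*cos(2*t)/2 - t*sin(2*t)/2 + 3*t*cos(2*t)/2 - 3*sin(2*t)/4 - cos(2*t)/4; evaluating from -pi to pi: ∫_{-pi}^{pi} (-t**2 - 3*t) sin(2*t) dt = (-1/4 + 3*pi/2 + pi**2/2) - (-3*pi/2 - 1/4 + pi**2/2) = 3*pi.
Hence b_2 = (1/pi)·(3*pi) = 3.

3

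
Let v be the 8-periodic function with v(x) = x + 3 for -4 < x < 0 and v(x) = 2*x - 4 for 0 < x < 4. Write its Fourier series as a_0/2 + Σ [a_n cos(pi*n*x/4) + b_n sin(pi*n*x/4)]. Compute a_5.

a_5 = 1/4 ∫_{-4}^{4} v(x) cos(5*pi*x/4) dx.
Split the integral at the breakpoints.
Integrating by parts (boundary term plus one more integral), an antiderivative of (x + 3) cos(5*pi*x/4) is 4*x*sin(5*pi*x/4)/(5*pi) + 12*sin(5*pi*x/4)/(5*pi) + 16*cos(5*pi*x/4)/(25*pi**2); evaluating from -4 to 0: ∫_{-4}^{0} (x + 3) cos(5*pi*x/4) dx = (16/(25*pi**2)) - (-16/(25*pi**2)) = 32/(25*pi**2).
Integrating by parts (boundary term plus one more integral), an antiderivative of (2*x - 4) cos(5*pi*x/4) is 8*x*sin(5*pi*x/4)/(5*pi) - 16*sin(5*pi*x/4)/(5*pi) + 32*cos(5*pi*x/4)/(25*pi**2); evaluating from 0 to 4: ∫_{0}^{4} (2*x - 4) cos(5*pi*x/4) dx = (-32/(25*pi**2)) - (32/(25*pi**2)) = -64/(25*pi**2).
Summing the pieces and multiplying by (1/4) gives a_5 = -8/(25*pi**2).

-8/(25*pi**2)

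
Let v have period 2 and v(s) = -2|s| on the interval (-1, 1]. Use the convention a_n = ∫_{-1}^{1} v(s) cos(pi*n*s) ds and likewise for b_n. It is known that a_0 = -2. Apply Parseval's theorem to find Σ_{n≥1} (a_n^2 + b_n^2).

Parseval: a_0^2/2 + Σ_{n≥1} (a_n^2+b_n^2) = ∫_{-1}^{1} v(s)^2 ds = 8/3.
Subtract a_0^2/2 = 2: Σ (a_n^2+b_n^2) = 2/3.

2/3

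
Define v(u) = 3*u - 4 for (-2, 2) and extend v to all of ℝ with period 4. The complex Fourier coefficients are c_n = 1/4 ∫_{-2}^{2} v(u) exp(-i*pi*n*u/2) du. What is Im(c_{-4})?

-3/(2*pi)

Since v is real-valued, Im(c_{-4}) = -1/4 ∫_{-2}^{2} v(u) sin(-2*pi*u) du = b_{4}/2.
Integrating by parts (boundary term plus one more integral), an antiderivative of (3*u - 4) sin(-2*pi*u) is 3*u*cos(2*pi*u)/(2*pi) - 3*sin(2*pi*u)/(4*pi**2) - 2*cos(2*pi*u)/pi; evaluating from -2 to 2: ∫_{-2}^{2} (3*u - 4) sin(-2*pi*u) du = (1/pi) - (-5/pi) = 6/pi.
Hence Im(c_{-4}) = (-1/4)·(6/pi) = -3/(2*pi).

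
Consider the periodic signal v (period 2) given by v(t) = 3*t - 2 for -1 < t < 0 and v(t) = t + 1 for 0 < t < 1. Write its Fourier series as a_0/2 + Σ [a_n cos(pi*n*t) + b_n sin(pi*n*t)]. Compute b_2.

b_2 = ∫_{-1}^{1} v(t) sin(2*pi*t) dt.
Split the integral at the breakpoints.
Integrating by parts (boundary term plus one more integral), an antiderivative of (3*t - 2) sin(2*pi*t) is -3*t*cos(2*pi*t)/(2*pi) + 3*sin(2*pi*t)/(4*pi**2) + cos(2*pi*t)/pi; evaluating from -1 to 0: ∫_{-1}^{0} (3*t - 2) sin(2*pi*t) dt = (1/pi) - (5/(2*pi)) = -3/(2*pi).
Integrating by parts (boundary term plus one more integral), an antiderivative of (t + 1) sin(2*pi*t) is -t*cos(2*pi*t)/(2*pi) + sin(2*pi*t)/(4*pi**2) - cos(2*pi*t)/(2*pi); evaluating from 0 to 1: ∫_{0}^{1} (t + 1) sin(2*pi*t) dt = (-1/pi) - (-1/(2*pi)) = -1/(2*pi).
Summing the pieces gives b_2 = -2/pi.

-2/pi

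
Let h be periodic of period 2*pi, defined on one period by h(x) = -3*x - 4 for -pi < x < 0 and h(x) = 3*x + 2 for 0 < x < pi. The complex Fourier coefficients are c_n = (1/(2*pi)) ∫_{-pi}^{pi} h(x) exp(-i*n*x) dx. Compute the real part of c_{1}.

-6/pi

Since h is real-valued, Re(c_{1}) = (1/(2*pi)) ∫_{-pi}^{pi} h(x) cos(x) dx = a_{1}/2.
Split the integral at the breakpoints.
Integrating by parts (boundary term plus one more integral), an antiderivative of (-3*x - 4) cos(x) is -3*x*sin(x) - 4*sin(x) - 3*cos(x); evaluating from -pi to 0: ∫_{-pi}^{0} (-3*x - 4) cos(x) dx = (-3) - (3) = -6.
Integrating by parts (boundary term plus one more integral), an antiderivative of (3*x + 2) cos(x) is 3*x*sin(x) + 2*sin(x) + 3*cos(x); evaluating from 0 to pi: ∫_{0}^{pi} (3*x + 2) cos(x) dx = (-3) - (3) = -6.
So ∫_{-pi}^{pi} h(x) cos(x) dx = -12.
Hence Re(c_{1}) = (1/(2*pi))·(-12) = -6/pi.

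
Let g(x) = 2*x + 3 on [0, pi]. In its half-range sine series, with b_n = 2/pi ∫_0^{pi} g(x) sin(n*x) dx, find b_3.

4/pi + 4/3

b_3 = 2/pi ∫_0^{pi} (2*x + 3) sin(3*x) dx.
Integrating by parts (boundary term plus one more integral), an antiderivative of (2*x + 3) sin(3*x) is -2*x*cos(3*x)/3 + 2*sin(3*x)/9 - cos(3*x); evaluating from 0 to pi: ∫_{0}^{pi} (2*x + 3) sin(3*x) dx = (1 + 2*pi/3) - (-1) = 2 + 2*pi/3.
Hence b_3 = (2/pi)·(2 + 2*pi/3) = 4/pi + 4/3.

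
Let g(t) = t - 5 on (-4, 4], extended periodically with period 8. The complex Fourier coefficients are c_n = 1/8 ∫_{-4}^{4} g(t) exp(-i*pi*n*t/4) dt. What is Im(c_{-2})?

-2/pi

Since g is real-valued, Im(c_{-2}) = -1/8 ∫_{-4}^{4} g(t) sin(-pi*t/2) dt = b_{2}/2.
Integrating by parts (boundary term plus one more integral), an antiderivative of (t - 5) sin(-pi*t/2) is 2*t*cos(pi*t/2)/pi - 4*sin(pi*t/2)/pi**2 - 10*cos(pi*t/2)/pi; evaluating from -4 to 4: ∫_{-4}^{4} (t - 5) sin(-pi*t/2) dt = (-2/pi) - (-18/pi) = 16/pi.
Hence Im(c_{-2}) = (-1/8)·(16/pi) = -2/pi.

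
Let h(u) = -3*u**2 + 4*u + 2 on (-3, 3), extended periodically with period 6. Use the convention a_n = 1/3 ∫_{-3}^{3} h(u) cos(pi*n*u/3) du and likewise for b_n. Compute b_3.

b_3 = 1/3 ∫_{-3}^{3} h(u) sin(pi*u) du.
Integrating by parts twice (tabular method), an antiderivative of (-3*u**2 + 4*u + 2) sin(pi*u) is 3*u**2*cos(pi*u)/pi - 6*u*sin(pi*u)/pi**2 - 4*u*cos(pi*u)/pi + 4*sin(pi*u)/pi**2 - 2*cos(pi*u)/pi - 6*cos(pi*u)/pi**3; evaluating from -3 to 3: ∫_{-3}^{3} (-3*u**2 + 4*u + 2) sin(pi*u) du = (-13/pi + 6/pi**3) - (-37/pi + 6/pi**3) = 24/pi.
Hence b_3 = (1/3)·(24/pi) = 8/pi.

8/pi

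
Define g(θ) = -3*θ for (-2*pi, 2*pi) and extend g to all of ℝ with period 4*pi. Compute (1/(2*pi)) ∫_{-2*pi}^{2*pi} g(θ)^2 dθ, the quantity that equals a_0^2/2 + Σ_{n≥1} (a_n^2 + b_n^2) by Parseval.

(1/(2*pi)) ∫_{-2*pi}^{2*pi} g(θ)^2 dθ = (1/(2*pi)) · (48*pi**3) = 24*pi**2.

24*pi**2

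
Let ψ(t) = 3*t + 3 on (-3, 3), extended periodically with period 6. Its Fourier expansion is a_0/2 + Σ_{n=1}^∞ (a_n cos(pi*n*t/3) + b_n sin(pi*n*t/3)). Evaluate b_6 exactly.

-3/pi

b_6 = 1/3 ∫_{-3}^{3} ψ(t) sin(2*pi*t) dt.
Integrating by parts (boundary term plus one more integral), an antiderivative of (3*t + 3) sin(2*pi*t) is -3*t*cos(2*pi*t)/(2*pi) + 3*sin(2*pi*t)/(4*pi**2) - 3*cos(2*pi*t)/(2*pi); evaluating from -3 to 3: ∫_{-3}^{3} (3*t + 3) sin(2*pi*t) dt = (-6/pi) - (3/pi) = -9/pi.
Hence b_6 = (1/3)·(-9/pi) = -3/pi.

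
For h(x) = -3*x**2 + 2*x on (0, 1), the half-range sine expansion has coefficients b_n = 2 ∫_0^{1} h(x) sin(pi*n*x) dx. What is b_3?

2*(4 - 3*pi**2)/(9*pi**3)

b_3 = 2 ∫_0^{1} (-3*x**2 + 2*x) sin(3*pi*x) dx.
Integrating by parts twice (tabular method), an antiderivative of (-3*x**2 + 2*x) sin(3*pi*x) is x**2*cos(3*pi*x)/pi - 2*x*sin(3*pi*x)/(3*pi**2) - 2*x*cos(3*pi*x)/(3*pi) + 2*sin(3*pi*x)/(9*pi**2) - 2*cos(3*pi*x)/(9*pi**3); evaluating from 0 to 1: ∫_{0}^{1} (-3*x**2 + 2*x) sin(3*pi*x) dx = ((2 - 3*pi**2)/(9*pi**3)) - (-2/(9*pi**3)) = (4 - 3*pi**2)/(9*pi**3).
Hence b_3 = 2·((4 - 3*pi**2)/(9*pi**3)) = 2*(4 - 3*pi**2)/(9*pi**3).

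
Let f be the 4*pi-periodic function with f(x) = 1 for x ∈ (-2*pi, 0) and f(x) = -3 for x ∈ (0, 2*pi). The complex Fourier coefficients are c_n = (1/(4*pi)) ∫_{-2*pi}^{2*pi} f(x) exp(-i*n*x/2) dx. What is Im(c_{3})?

4/(3*pi)

Since f is real-valued, Im(c_{3}) = -(1/(4*pi)) ∫_{-2*pi}^{2*pi} f(x) sin(3*x/2) dx = -b_{3}/2.
Split the integral at the breakpoints.
Directly, an antiderivative of (1) sin(3*x/2) is -2*cos(3*x/2)/3; evaluating from -2*pi to 0: ∫_{-2*pi}^{0} (1) sin(3*x/2) dx = (-2/3) - (2/3) = -4/3.
Directly, an antiderivative of (-3) sin(3*x/2) is 2*cos(3*x/2); evaluating from 0 to 2*pi: ∫_{0}^{2*pi} (-3) sin(3*x/2) dx = (-2) - (2) = -4.
So ∫_{-2*pi}^{2*pi} f(x) sin(3*x/2) dx = -16/3.
Hence Im(c_{3}) = (-1/(4*pi))·(-16/3) = 4/(3*pi).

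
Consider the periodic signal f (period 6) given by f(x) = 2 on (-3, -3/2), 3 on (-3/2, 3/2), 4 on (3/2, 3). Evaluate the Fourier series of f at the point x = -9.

3

x = -9 differs from x = -3 by -1 full period(s), and the series is 6-periodic.
At x = -3 the one-sided limits are f(-3^-) = 4 and f(-3^+) = 2.
By Dirichlet's theorem the series converges to their average, [(4) + (2)]/2 = 3.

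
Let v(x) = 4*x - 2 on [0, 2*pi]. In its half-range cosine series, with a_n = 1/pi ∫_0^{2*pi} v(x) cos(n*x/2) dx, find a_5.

-32/(25*pi)

a_5 = 1/pi ∫_0^{2*pi} (4*x - 2) cos(5*x/2) dx.
Integrating by parts (boundary term plus one more integral), an antiderivative of (4*x - 2) cos(5*x/2) is 8*x*sin(5*x/2)/5 - 4*sin(5*x/2)/5 + 16*cos(5*x/2)/25; evaluating from 0 to 2*pi: ∫_{0}^{2*pi} (4*x - 2) cos(5*x/2) dx = (-16/25) - (16/25) = -32/25.
Hence a_5 = (1/pi)·(-32/25) = -32/(25*pi).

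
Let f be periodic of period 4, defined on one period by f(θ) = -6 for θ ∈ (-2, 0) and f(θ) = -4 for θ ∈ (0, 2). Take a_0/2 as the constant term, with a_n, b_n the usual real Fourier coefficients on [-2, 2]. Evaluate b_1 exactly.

4/pi

b_1 = 1/2 ∫_{-2}^{2} f(θ) sin(pi*θ/2) dθ.
Split the integral at the breakpoints.
Directly, an antiderivative of (-6) sin(pi*θ/2) is 12*cos(pi*θ/2)/pi; evaluating from -2 to 0: ∫_{-2}^{0} (-6) sin(pi*θ/2) dθ = (12/pi) - (-12/pi) = 24/pi.
Directly, an antiderivative of (-4) sin(pi*θ/2) is 8*cos(pi*θ/2)/pi; evaluating from 0 to 2: ∫_{0}^{2} (-4) sin(pi*θ/2) dθ = (-8/pi) - (8/pi) = -16/pi.
Summing the pieces and multiplying by (1/2) gives b_1 = 4/pi.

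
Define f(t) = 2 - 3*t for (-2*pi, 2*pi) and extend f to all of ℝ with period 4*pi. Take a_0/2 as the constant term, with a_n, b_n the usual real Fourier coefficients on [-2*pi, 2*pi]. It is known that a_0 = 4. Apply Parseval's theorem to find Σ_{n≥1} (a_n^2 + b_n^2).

24*pi**2

Parseval: a_0^2/2 + Σ_{n≥1} (a_n^2+b_n^2) = (1/(2*pi)) ∫_{-2*pi}^{2*pi} f(t)^2 dt = 8 + 24*pi**2.
Subtract a_0^2/2 = 8: Σ (a_n^2+b_n^2) = 24*pi**2.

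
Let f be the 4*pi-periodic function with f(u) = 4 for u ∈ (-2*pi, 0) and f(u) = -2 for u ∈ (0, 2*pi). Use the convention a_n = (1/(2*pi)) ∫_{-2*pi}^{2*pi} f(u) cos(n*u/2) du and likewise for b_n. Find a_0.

2

a_0 = (1/(2*pi)) ∫_{-2*pi}^{2*pi} f(u) du = (1/(2*pi)) · (4*pi) = 2.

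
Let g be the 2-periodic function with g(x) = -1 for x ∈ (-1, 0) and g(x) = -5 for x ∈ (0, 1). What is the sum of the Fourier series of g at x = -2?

-3

x = -2 differs from x = 0 by -1 full period(s), and the series is 2-periodic.
At x = 0 the one-sided limits are g(0^-) = -1 and g(0^+) = -5.
By Dirichlet's theorem the series converges to their average, [(-1) + (-5)]/2 = -3.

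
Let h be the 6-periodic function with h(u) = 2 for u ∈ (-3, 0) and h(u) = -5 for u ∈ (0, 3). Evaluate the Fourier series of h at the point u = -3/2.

h is continuous at u = -3/2 with value 2, so the series converges to 2 there.

2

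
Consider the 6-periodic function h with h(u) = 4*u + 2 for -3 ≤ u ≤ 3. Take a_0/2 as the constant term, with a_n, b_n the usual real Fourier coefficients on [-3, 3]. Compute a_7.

0

a_7 = 1/3 ∫_{-3}^{3} h(u) cos(7*pi*u/3) du.
Integrating by parts (boundary term plus one more integral), an antiderivative of (4*u + 2) cos(7*pi*u/3) is 12*u*sin(7*pi*u/3)/(7*pi) + 6*sin(7*pi*u/3)/(7*pi) + 36*cos(7*pi*u/3)/(49*pi**2); evaluating from -3 to 3: ∫_{-3}^{3} (4*u + 2) cos(7*pi*u/3) du = (-36/(49*pi**2)) - (-36/(49*pi**2)) = 0.
Hence a_7 = (1/3)·(0) = 0.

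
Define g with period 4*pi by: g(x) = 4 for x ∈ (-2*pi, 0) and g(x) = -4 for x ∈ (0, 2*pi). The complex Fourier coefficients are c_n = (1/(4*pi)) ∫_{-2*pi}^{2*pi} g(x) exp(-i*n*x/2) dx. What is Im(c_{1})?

Since g is real-valued, Im(c_{1}) = -(1/(4*pi)) ∫_{-2*pi}^{2*pi} g(x) sin(x/2) dx = -b_{1}/2.
g is odd and sin(x/2) is odd, so the integrand is even: ∫_{-2*pi}^{2*pi} g(x) sin(x/2) dx = 2∫_0^{2*pi} g(x) sin(x/2) dx.
Directly, an antiderivative of (-4) sin(x/2) is 8*cos(x/2); evaluating from 0 to 2*pi: ∫_{0}^{2*pi} (-4) sin(x/2) dx = (-8) - (8) = -16.
So ∫_{-2*pi}^{2*pi} g(x) sin(x/2) dx = -32.
Hence Im(c_{1}) = (-1/(4*pi))·(-32) = 8/pi.

8/pi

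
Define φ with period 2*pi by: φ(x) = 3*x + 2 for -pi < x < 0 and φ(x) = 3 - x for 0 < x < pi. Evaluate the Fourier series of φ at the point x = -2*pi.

5/2

x = -2*pi differs from x = 0 by -1 full period(s), and the series is 2*pi-periodic.
At x = 0 the one-sided limits are φ(0^-) = 2 and φ(0^+) = 3.
By Dirichlet's theorem the series converges to their average, [(2) + (3)]/2 = 5/2.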